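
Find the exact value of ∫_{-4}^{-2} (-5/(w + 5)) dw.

-5*log(3)

An antiderivative is F(w) = -5*log(w + 5).
Then F(-2) - F(-4) = (-5*log(3)) - (0) = -5*log(3).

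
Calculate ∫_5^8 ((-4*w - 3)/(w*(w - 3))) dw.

-6*log(5) + 8*log(2)

Factor the denominator: w**2 - 3*w = w(w - 3).
Partial fractions: (-4*w - 3)/(w*(w - 3)) = 1/w - 5/(w - 3).
An antiderivative is F(w) = log(w) - 5*log(w - 3).
Then F(8) - F(5) = (-5*log(5) + 3*log(2)) - (log(5/32)) = -6*log(5) + 8*log(2).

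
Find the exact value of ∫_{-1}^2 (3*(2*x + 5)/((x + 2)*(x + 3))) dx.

3*log(2) + 3*log(5)

Factor the denominator: x**2 + 5*x + 6 = (x + 3)(x + 2).
Partial fractions: 3*(2*x + 5)/((x + 2)*(x + 3)) = 3/(x + 3) + 3/(x + 2).
An antiderivative is F(x) = 3*log(x + 2) + 3*log(x + 3).
Then F(2) - F(-1) = (6*log(2) + 3*log(5)) - (log(8)) = 3*log(2) + 3*log(5).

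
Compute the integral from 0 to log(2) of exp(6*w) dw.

21/2

Let u = exp(w), so du = exp(w) dw. When w = 0, u = 1; when w = log(2), u = 2.
The integral becomes ∫ u**5 du from 1 to 2, with antiderivative u**6/6.
Back in w: F(w) = exp(6*w)/6.
Then F(log(2)) - F(0) = (32/3) - (1/6) = 21/2.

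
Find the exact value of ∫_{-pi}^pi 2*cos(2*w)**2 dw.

Use the identity cos^2(2*w) = (1 + cos(4*w))/2.
An antiderivative is F(w) = w + sin(4*w)/4.
Then F(pi) - F(-pi) = (pi) - (-pi) = 2*pi.

2*pi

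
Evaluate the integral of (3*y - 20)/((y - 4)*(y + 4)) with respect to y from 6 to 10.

Factor the denominator: y**2 - 16 = (y + 4)(y - 4).
Partial fractions: (3*y - 20)/((y - 4)*(y + 4)) = 4/(y + 4) - 1/(y - 4).
An antiderivative is F(y) = -log(y - 4) + 4*log(y + 4).
Then F(10) - F(6) = (-log(3) + 3*log(2) + 4*log(7)) - (3*log(2) + 4*log(5)) = -4*log(5) - log(3) + 4*log(7).

-4*log(5) - log(3) + 4*log(7)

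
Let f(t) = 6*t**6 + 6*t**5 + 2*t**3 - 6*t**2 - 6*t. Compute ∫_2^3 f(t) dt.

33731/14

By the power rule, an antiderivative is F(t) = 6*t**7/7 + t**6 + t**4/2 - 2*t**3 - 3*t**2.
Then F(3) - F(2) = (35883/14) - (1076/7) = 33731/14.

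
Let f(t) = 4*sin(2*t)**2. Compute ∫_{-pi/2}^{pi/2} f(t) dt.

Use the identity sin^2(2*t) = (1 - cos(4*t))/2.
An antiderivative is F(t) = 2*t - sin(4*t)/2.
Then F(pi/2) - F(-pi/2) = (pi) - (-pi) = 2*pi.

2*pi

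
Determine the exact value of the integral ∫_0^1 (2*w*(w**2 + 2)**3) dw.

65/4

Let u = w**2 + 2, so du = 2*w dw. When w = 0, u = 2; when w = 1, u = 3.
The integral becomes ∫ u**3 du from 2 to 3, with antiderivative u**4/4.
Back in w: F(w) = (w**2 + 2)**4/4.
Then F(1) - F(0) = (81/4) - (4) = 65/4.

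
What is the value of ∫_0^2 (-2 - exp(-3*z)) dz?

An antiderivative is F(z) = -2*z + exp(-3*z)/3.
Then F(2) - F(0) = (-4 + exp(-6)/3) - (1/3) = -13/3 + exp(-6)/3.

-13/3 + exp(-6)/3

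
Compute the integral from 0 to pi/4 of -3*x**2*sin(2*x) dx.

3/4 - 3*pi/8

Integrate by parts twice (u = x^2, dv = -3*sin(2*x) dx).
An antiderivative is F(x) = 3*x**2*cos(2*x)/2 - 3*x*sin(2*x)/2 - 3*cos(2*x)/4.
Then F(pi/4) - F(0) = (-3*pi/8) - (-3/4) = 3/4 - 3*pi/8.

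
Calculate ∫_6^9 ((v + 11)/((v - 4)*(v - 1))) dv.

-17*log(2) + 9*log(5)

Factor the denominator: v**2 - 5*v + 4 = (v - 1)(v - 4).
Partial fractions: (v + 11)/((v - 4)*(v - 1)) = -4/(v - 1) + 5/(v - 4).
An antiderivative is F(v) = 5*log(v - 4) - 4*log(v - 1).
Then F(9) - F(6) = (-12*log(2) + 5*log(5)) - (-4*log(5) + 5*log(2)) = -17*log(2) + 9*log(5).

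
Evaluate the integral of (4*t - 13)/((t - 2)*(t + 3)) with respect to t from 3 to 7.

-5*log(3) + 4*log(5)

Factor the denominator: t**2 + t - 6 = (t + 3)(t - 2).
Partial fractions: (4*t - 13)/((t - 2)*(t + 3)) = 5/(t + 3) - 1/(t - 2).
An antiderivative is F(t) = -log(t - 2) + 5*log(t + 3).
Then F(7) - F(3) = (5*log(2) + 4*log(5)) - (5*log(2) + 5*log(3)) = -5*log(3) + 4*log(5).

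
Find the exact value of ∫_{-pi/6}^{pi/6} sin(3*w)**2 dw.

Use the identity sin^2(3*w) = (1 - cos(6*w))/2.
An antiderivative is F(w) = w/2 - sin(6*w)/12.
Then F(pi/6) - F(-pi/6) = (pi/12) - (-pi/12) = pi/6.

pi/6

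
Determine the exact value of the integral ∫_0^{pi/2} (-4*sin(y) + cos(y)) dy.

An antiderivative is F(y) = sin(y) + 4*cos(y).
Then F(pi/2) - F(0) = (1) - (4) = -3.

-3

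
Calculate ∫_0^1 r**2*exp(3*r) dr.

Integrate by parts twice (u = r^2, dv = exp(3*r) dr).
An antiderivative is F(r) = (9*r**2 - 6*r + 2)*exp(3*r)/27.
Then F(1) - F(0) = (5*exp(3)/27) - (2/27) = -2/27 + 5*exp(3)/27.

-2/27 + 5*exp(3)/27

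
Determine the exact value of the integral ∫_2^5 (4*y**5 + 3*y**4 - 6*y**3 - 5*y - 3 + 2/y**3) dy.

By the power rule, an antiderivative is F(y) = 2*y**6/3 + 3*y**5/5 - 3*y**4/2 - 5*y**2/2 - 3*y - 1/y**2.
Then F(5) - F(2) = (845747/75) - (1297/60) = 1125501/100.

1125501/100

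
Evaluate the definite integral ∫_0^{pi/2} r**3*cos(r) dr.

-3*pi + pi**3/8 + 6

Integrate by parts 3 times (u = r^3, dv = cos(r) dr).
An antiderivative is F(r) = r**3*sin(r) + 3*r**2*cos(r) - 6*r*sin(r) - 6*cos(r).
Then F(pi/2) - F(0) = (pi*(-24 + pi**2)/8) - (-6) = -3*pi + pi**3/8 + 6.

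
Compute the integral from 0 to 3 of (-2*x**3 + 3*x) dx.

By the power rule, an antiderivative is F(x) = -x**4/2 + 3*x**2/2.
Then F(3) - F(0) = (-27) - (0) = -27.

-27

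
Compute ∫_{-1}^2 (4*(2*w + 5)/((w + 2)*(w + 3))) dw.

Factor the denominator: w**2 + 5*w + 6 = (w + 3)(w + 2).
Partial fractions: 4*(2*w + 5)/((w + 2)*(w + 3)) = 4/(w + 3) + 4/(w + 2).
An antiderivative is F(w) = 4*log(w + 2) + 4*log(w + 3).
Then F(2) - F(-1) = (8*log(2) + 4*log(5)) - (log(16)) = 4*log(2) + 4*log(5).

4*log(2) + 4*log(5)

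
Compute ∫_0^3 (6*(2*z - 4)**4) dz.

Let u = 2*z - 4, so du = 2 dz. When z = 0, u = -4; when z = 3, u = 2.
The integral becomes 3·∫ u**4 du from -4 to 2, with antiderivative 3*u**5/5.
Back in z: F(z) = 3*(2*z - 4)**5/5.
Then F(3) - F(0) = (96/5) - (-3072/5) = 3168/5.

3168/5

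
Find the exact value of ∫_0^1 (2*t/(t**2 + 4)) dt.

log(5/4)

Let u = t**2 + 4, so du = 2*t dt. When t = 0, u = 4; when t = 1, u = 5.
The integral becomes ∫ 1/u du from 4 to 5, with antiderivative log(u).
Back in t: F(t) = log(t**2 + 4).
Then F(1) - F(0) = (log(5)) - (log(4)) = log(5/4).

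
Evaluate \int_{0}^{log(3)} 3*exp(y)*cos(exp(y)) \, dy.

Let u = exp(y), so du = exp(y) dy. When y = 0, u = 1; when y = log(3), u = 3.
The integral becomes 3·∫ cos(u) du from 1 to 3, with antiderivative 3*sin(u).
Back in y: F(y) = 3*sin(exp(y)).
Then F(log(3)) - F(0) = (3*sin(3)) - (3*sin(1)) = -3*sin(1) + 3*sin(3).

-3*sin(1) + 3*sin(3)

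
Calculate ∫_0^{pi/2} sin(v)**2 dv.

pi/4

Use the identity sin^2(v) = (1 - cos(2*v))/2.
An antiderivative is F(v) = v/2 - sin(2*v)/4.
Then F(pi/2) - F(0) = (pi/4) - (0) = pi/4.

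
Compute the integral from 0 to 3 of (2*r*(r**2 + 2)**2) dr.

Let u = r**2 + 2, so du = 2*r dr. When r = 0, u = 2; when r = 3, u = 11.
The integral becomes ∫ u**2 du from 2 to 11, with antiderivative u**3/3.
Back in r: F(r) = (r**2 + 2)**3/3.
Then F(3) - F(0) = (1331/3) - (8/3) = 441.

441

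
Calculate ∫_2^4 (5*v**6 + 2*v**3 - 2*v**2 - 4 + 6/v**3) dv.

3926717/336

By the power rule, an antiderivative is F(v) = 5*v**7/7 + v**4/2 - 2*v**3/3 - 4*v - 3/v**2.
Then F(4) - F(2) = (3955393/336) - (7169/84) = 3926717/336.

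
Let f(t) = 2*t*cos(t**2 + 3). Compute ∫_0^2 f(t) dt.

Let u = t**2 + 3, so du = 2*t dt. When t = 0, u = 3; when t = 2, u = 7.
The integral becomes ∫ cos(u) du from 3 to 7, with antiderivative sin(u).
Back in t: F(t) = sin(t**2 + 3).
Then F(2) - F(0) = (sin(7)) - (sin(3)) = -sin(3) + sin(7).

-sin(3) + sin(7)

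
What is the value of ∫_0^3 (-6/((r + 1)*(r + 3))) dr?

Factor the denominator: r**2 + 4*r + 3 = (r + 3)(r + 1).
Partial fractions: -6/((r + 1)*(r + 3)) = 3/(r + 3) - 3/(r + 1).
An antiderivative is F(r) = -3*log(r + 1) + 3*log(r + 3).
Then F(3) - F(0) = (log(27/8)) - (log(27)) = -log(8).

-log(8)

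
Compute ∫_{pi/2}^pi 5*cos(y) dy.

An antiderivative is F(y) = 5*sin(y).
Then F(pi) - F(pi/2) = (0) - (5) = -5.

-5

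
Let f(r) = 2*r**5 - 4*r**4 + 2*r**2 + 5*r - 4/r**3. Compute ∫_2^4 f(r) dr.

74083/120

By the power rule, an antiderivative is F(r) = r**6/3 - 4*r**5/5 + 2*r**3/3 + 5*r**2/2 + 2/r**2.
Then F(4) - F(2) = (25157/40) - (347/30) = 74083/120.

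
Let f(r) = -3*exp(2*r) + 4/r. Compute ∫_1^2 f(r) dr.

-3*exp(4)/2 + log(16) + 3*exp(2)/2

An antiderivative is F(r) = -3*exp(2*r)/2 + 4*log(r).
Then F(2) - F(1) = (-3*exp(4)/2 + log(16)) - (-3*exp(2)/2) = -3*exp(4)/2 + log(16) + 3*exp(2)/2.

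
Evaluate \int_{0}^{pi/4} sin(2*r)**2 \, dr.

pi/8

Use the identity sin^2(2*r) = (1 - cos(4*r))/2.
An antiderivative is F(r) = r/2 - sin(4*r)/8.
Then F(pi/4) - F(0) = (pi/8) - (0) = pi/8.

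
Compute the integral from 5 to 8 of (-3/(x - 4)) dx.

An antiderivative is F(x) = -3*log(x - 4).
Then F(8) - F(5) = (-log(64)) - (0) = -log(64).

-log(64)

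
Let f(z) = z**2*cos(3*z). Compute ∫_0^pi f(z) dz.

Integrate by parts twice (u = z^2, dv = cos(3*z) dz).
An antiderivative is F(z) = z**2*sin(3*z)/3 + 2*z*cos(3*z)/9 - 2*sin(3*z)/27.
Then F(pi) - F(0) = (-2*pi/9) - (0) = -2*pi/9.

-2*pi/9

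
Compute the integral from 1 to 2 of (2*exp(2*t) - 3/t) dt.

-exp(2) - log(8) + exp(4)

An antiderivative is F(t) = exp(2*t) - 3*log(t).
Then F(2) - F(1) = (-log(8) + exp(4)) - (exp(2)) = -exp(2) - log(8) + exp(4).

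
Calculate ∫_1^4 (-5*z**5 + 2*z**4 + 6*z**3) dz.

-13104/5

By the power rule, an antiderivative is F(z) = -5*z**6/6 + 2*z**5/5 + 3*z**4/2.
Then F(4) - F(1) = (-39296/15) - (16/15) = -13104/5.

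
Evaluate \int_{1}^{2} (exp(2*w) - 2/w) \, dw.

An antiderivative is F(w) = exp(2*w)/2 - 2*log(w).
Then F(2) - F(1) = (-log(4) + exp(4)/2) - (exp(2)/2) = -exp(2)/2 - log(4) + exp(4)/2.

-exp(2)/2 - log(4) + exp(4)/2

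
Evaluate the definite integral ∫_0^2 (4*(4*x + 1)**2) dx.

728/3

Let u = 4*x + 1, so du = 4 dx. When x = 0, u = 1; when x = 2, u = 9.
The integral becomes ∫ u**2 du from 1 to 9, with antiderivative u**3/3.
Back in x: F(x) = (4*x + 1)**3/3.
Then F(2) - F(0) = (243) - (1/3) = 728/3.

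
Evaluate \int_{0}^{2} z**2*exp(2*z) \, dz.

-1/4 + 5*exp(4)/4

Integrate by parts twice (u = z^2, dv = exp(2*z) dz).
An antiderivative is F(z) = (2*z**2 - 2*z + 1)*exp(2*z)/4.
Then F(2) - F(0) = (5*exp(4)/4) - (1/4) = -1/4 + 5*exp(4)/4.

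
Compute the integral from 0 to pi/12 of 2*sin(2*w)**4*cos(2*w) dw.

1/160

Let u = sin(2*w), so du = 2*cos(2*w) dw. When w = 0, u = 0; when w = pi/12, u = 1/2.
The integral becomes ∫ u**4 du from 0 to 1/2, with antiderivative u**5/5.
Back in w: F(w) = sin(2*w)**5/5.
Then F(pi/12) - F(0) = (1/160) - (0) = 1/160.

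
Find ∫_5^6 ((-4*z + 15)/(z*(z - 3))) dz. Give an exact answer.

Factor the denominator: z**2 - 3*z = z(z - 3).
Partial fractions: (-4*z + 15)/(z*(z - 3)) = -5/z + 1/(z - 3).
An antiderivative is F(z) = -5*log(z) + log(z - 3).
Then F(6) - F(5) = (-4*log(3) - 5*log(2)) - (-5*log(5) + log(2)) = -4*log(3) - 6*log(2) + 5*log(5).

-4*log(3) - 6*log(2) + 5*log(5)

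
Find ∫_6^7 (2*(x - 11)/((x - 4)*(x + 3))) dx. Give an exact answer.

-10*log(3) + 6*log(2) + 4*log(5)

Factor the denominator: x**2 - x - 12 = (x + 3)(x - 4).
Partial fractions: 2*(x - 11)/((x - 4)*(x + 3)) = 4/(x + 3) - 2/(x - 4).
An antiderivative is F(x) = -2*log(x - 4) + 4*log(x + 3).
Then F(7) - F(6) = (-2*log(3) + 4*log(2) + 4*log(5)) - (-2*log(2) + 8*log(3)) = -10*log(3) + 6*log(2) + 4*log(5).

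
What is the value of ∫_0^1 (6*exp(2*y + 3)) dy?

Let u = 2*y + 3, so du = 2 dy. When y = 0, u = 3; when y = 1, u = 5.
The integral becomes 3·∫ exp(u) du from 3 to 5, with antiderivative 3*exp(u).
Back in y: F(y) = 3*exp(2*y + 3).
Then F(1) - F(0) = (3*exp(5)) - (3*exp(3)) = -3*(1 - exp(2))*exp(3).

-3*(1 - exp(2))*exp(3)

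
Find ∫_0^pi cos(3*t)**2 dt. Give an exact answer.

Use the identity cos^2(3*t) = (1 + cos(6*t))/2.
An antiderivative is F(t) = t/2 + sin(6*t)/12.
Then F(pi) - F(0) = (pi/2) - (0) = pi/2.

pi/2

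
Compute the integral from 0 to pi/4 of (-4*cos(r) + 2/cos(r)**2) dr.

An antiderivative is F(r) = -4*sin(r) + 2*tan(r).
Then F(pi/4) - F(0) = (2 - 2*sqrt(2)) - (0) = 2 - 2*sqrt(2).

2 - 2*sqrt(2)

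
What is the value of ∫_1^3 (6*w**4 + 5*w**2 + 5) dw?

By the power rule, an antiderivative is F(w) = 6*w**5/5 + 5*w**3/3 + 5*w.
Then F(3) - F(1) = (1758/5) - (118/15) = 5156/15.

5156/15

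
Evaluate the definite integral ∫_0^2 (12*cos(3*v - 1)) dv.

4*sin(5) + 4*sin(1)

Let u = 3*v - 1, so du = 3 dv. When v = 0, u = -1; when v = 2, u = 5.
The integral becomes 4·∫ cos(u) du from -1 to 5, with antiderivative 4*sin(u).
Back in v: F(v) = 4*sin(3*v - 1).
Then F(2) - F(0) = (4*sin(5)) - (-4*sin(1)) = 4*sin(5) + 4*sin(1).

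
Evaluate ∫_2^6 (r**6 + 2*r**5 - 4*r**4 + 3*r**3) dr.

By the power rule, an antiderivative is F(r) = r**7/7 + r**6/3 - 4*r**5/5 + 3*r**4/4.
Then F(6) - F(2) = (1760292/35) - (2732/105) = 5278144/105.

5278144/105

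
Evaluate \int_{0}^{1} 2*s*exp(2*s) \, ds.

Integrate by parts once (u = s, dv = 2*exp(2*s) ds).
An antiderivative is F(s) = (2*s - 1)*exp(2*s)/2.
Then F(1) - F(0) = (exp(2)/2) - (-1/2) = 1/2 + exp(2)/2.

1/2 + exp(2)/2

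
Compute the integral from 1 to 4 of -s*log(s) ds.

Integrate by parts once (u = ln s, dv = -s ds).
An antiderivative is F(s) = -s**2*(2*log(s) - 1)/4.
Then F(4) - F(1) = (4 - 16*log(2)) - (1/4) = 15/4 - 16*log(2).

15/4 - 16*log(2)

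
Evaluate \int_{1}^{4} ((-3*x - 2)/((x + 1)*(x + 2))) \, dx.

log(5/32)

Factor the denominator: x**2 + 3*x + 2 = (x + 2)(x + 1).
Partial fractions: (-3*x - 2)/((x + 1)*(x + 2)) = -4/(x + 2) + 1/(x + 1).
An antiderivative is F(x) = log(x + 1) - 4*log(x + 2).
Then F(4) - F(1) = (-4*log(3) - 4*log(2) + log(5)) - (log(2/81)) = log(5/32).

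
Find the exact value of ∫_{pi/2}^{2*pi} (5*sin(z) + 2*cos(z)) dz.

An antiderivative is F(z) = 2*sin(z) - 5*cos(z).
Then F(2*pi) - F(pi/2) = (-5) - (2) = -7.

-7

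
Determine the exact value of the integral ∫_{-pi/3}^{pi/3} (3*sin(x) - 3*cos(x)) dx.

-3*sqrt(3)

An antiderivative is F(x) = -3*sin(x) - 3*cos(x).
Then F(pi/3) - F(-pi/3) = (-3*sqrt(3)/2 - 3/2) - (-3/2 + 3*sqrt(3)/2) = -3*sqrt(3).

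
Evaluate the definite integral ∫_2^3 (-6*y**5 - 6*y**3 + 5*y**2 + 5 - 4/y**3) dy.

-6535/9

By the power rule, an antiderivative is F(y) = -y**6 - 3*y**4/2 + 5*y**3/3 + 5*y + 2/y**2.
Then F(3) - F(2) = (-14225/18) - (-385/6) = -6535/9.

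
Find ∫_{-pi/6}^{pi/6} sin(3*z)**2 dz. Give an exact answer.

Use the identity sin^2(3*z) = (1 - cos(6*z))/2.
An antiderivative is F(z) = z/2 - sin(6*z)/12.
Then F(pi/6) - F(-pi/6) = (pi/12) - (-pi/12) = pi/6.

pi/6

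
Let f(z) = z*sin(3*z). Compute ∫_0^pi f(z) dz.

pi/3

Integrate by parts once (u = z, dv = sin(3*z) dz).
An antiderivative is F(z) = -z*cos(3*z)/3 + sin(3*z)/9.
Then F(pi) - F(0) = (pi/3) - (0) = pi/3.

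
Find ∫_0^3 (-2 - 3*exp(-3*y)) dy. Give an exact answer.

-7 + exp(-9)

An antiderivative is F(y) = -2*y + exp(-3*y).
Then F(3) - F(0) = (-6 + exp(-9)) - (1) = -7 + exp(-9).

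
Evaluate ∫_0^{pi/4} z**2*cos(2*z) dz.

Integrate by parts twice (u = z^2, dv = cos(2*z) dz).
An antiderivative is F(z) = z**2*sin(2*z)/2 + z*cos(2*z)/2 - sin(2*z)/4.
Then F(pi/4) - F(0) = (-1/4 + pi**2/32) - (0) = -1/4 + pi**2/32.

-1/4 + pi**2/32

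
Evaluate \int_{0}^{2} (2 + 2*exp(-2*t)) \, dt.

An antiderivative is F(t) = 2*t - exp(-2*t).
Then F(2) - F(0) = (4 - exp(-4)) - (-1) = 5 - exp(-4).

5 - exp(-4)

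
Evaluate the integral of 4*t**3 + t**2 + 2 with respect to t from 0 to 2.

By the power rule, an antiderivative is F(t) = t**4 + t**3/3 + 2*t.
Then F(2) - F(0) = (68/3) - (0) = 68/3.

68/3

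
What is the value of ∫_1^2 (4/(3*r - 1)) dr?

-4*log(2)/3 + 4*log(5)/3

An antiderivative is F(r) = 4*log(3*r - 1)/3.
Then F(2) - F(1) = (4*log(5)/3) - (4*log(2)/3) = -4*log(2)/3 + 4*log(5)/3.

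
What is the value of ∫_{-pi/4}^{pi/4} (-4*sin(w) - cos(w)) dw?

-sqrt(2)

An antiderivative is F(w) = -sin(w) + 4*cos(w).
Then F(pi/4) - F(-pi/4) = (3*sqrt(2)/2) - (5*sqrt(2)/2) = -sqrt(2).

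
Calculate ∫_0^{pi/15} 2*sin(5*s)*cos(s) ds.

-sqrt(6*sqrt(5) + 30)/32 - sqrt(5)/96 + 41/96

Use the identity sin(5*s)cos(s) = [sin(6*s) + sin(4*s)]/2.
An antiderivative is F(s) = -cos(4*s)/4 - cos(6*s)/6.
Then F(pi/15) - F(0) = (-sqrt(6*sqrt(5) + 30)/32 - sqrt(5)/96 + 1/96) - (-5/12) = -sqrt(6*sqrt(5) + 30)/32 - sqrt(5)/96 + 41/96.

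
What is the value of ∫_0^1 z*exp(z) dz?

1

Integrate by parts once (u = z, dv = exp(z) dz).
An antiderivative is F(z) = (z - 1)*exp(z).
Then F(1) - F(0) = (0) - (-1) = 1.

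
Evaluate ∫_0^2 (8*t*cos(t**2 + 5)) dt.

Let u = t**2 + 5, so du = 2*t dt. When t = 0, u = 5; when t = 2, u = 9.
The integral becomes 4·∫ cos(u) du from 5 to 9, with antiderivative 4*sin(u).
Back in t: F(t) = 4*sin(t**2 + 5).
Then F(2) - F(0) = (4*sin(9)) - (4*sin(5)) = 4*sin(9) - 4*sin(5).

4*sin(9) - 4*sin(5)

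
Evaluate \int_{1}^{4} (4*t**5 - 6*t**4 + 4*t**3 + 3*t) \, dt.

17799/10

By the power rule, an antiderivative is F(t) = 2*t**6/3 - 6*t**5/5 + t**4 + 3*t**2/2.
Then F(4) - F(1) = (26728/15) - (59/30) = 17799/10.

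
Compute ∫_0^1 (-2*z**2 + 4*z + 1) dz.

By the power rule, an antiderivative is F(z) = -2*z**3/3 + 2*z**2 + z.
Then F(1) - F(0) = (7/3) - (0) = 7/3.

7/3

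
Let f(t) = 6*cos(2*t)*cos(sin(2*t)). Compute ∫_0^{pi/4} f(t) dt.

Let u = sin(2*t), so du = 2*cos(2*t) dt. When t = 0, u = 0; when t = pi/4, u = 1.
The integral becomes 3·∫ cos(u) du from 0 to 1, with antiderivative 3*sin(u).
Back in t: F(t) = 3*sin(sin(2*t)).
Then F(pi/4) - F(0) = (3*sin(1)) - (0) = 3*sin(1).

3*sin(1)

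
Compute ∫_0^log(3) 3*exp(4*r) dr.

Let u = exp(r), so du = exp(r) dr. When r = 0, u = 1; when r = log(3), u = 3.
The integral becomes 3·∫ u**3 du from 1 to 3, with antiderivative 3*u**4/4.
Back in r: F(r) = 3*exp(4*r)/4.
Then F(log(3)) - F(0) = (243/4) - (3/4) = 60.

60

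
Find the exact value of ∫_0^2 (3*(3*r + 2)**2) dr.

168

Let u = 3*r + 2, so du = 3 dr. When r = 0, u = 2; when r = 2, u = 8.
The integral becomes ∫ u**2 du from 2 to 8, with antiderivative u**3/3.
Back in r: F(r) = (3*r + 2)**3/3.
Then F(2) - F(0) = (512/3) - (8/3) = 168.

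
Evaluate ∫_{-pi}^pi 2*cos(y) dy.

An antiderivative is F(y) = 2*sin(y).
Then F(pi) - F(-pi) = (0) - (0) = 0.

0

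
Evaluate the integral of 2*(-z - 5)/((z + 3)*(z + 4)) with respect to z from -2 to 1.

-10*log(2) + 2*log(5)

Factor the denominator: z**2 + 7*z + 12 = (z + 4)(z + 3).
Partial fractions: 2*(-z - 5)/((z + 3)*(z + 4)) = 2/(z + 4) - 4/(z + 3).
An antiderivative is F(z) = -4*log(z + 3) + 2*log(z + 4).
Then F(1) - F(-2) = (-8*log(2) + 2*log(5)) - (log(4)) = -10*log(2) + 2*log(5).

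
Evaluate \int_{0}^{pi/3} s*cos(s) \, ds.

Integrate by parts once (u = s, dv = cos(s) ds).
An antiderivative is F(s) = s*sin(s) + cos(s).
Then F(pi/3) - F(0) = (1/2 + sqrt(3)*pi/6) - (1) = -1/2 + sqrt(3)*pi/6.

-1/2 + sqrt(3)*pi/6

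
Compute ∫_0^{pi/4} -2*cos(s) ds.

An antiderivative is F(s) = -2*sin(s).
Then F(pi/4) - F(0) = (-sqrt(2)) - (0) = -sqrt(2).

-sqrt(2)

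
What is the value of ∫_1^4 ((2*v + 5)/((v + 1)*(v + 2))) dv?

-4*log(2) + 3*log(5)

Factor the denominator: v**2 + 3*v + 2 = (v + 2)(v + 1).
Partial fractions: (2*v + 5)/((v + 1)*(v + 2)) = -1/(v + 2) + 3/(v + 1).
An antiderivative is F(v) = 3*log(v + 1) - log(v + 2).
Then F(4) - F(1) = (-log(3) - log(2) + 3*log(5)) - (log(8/3)) = -4*log(2) + 3*log(5).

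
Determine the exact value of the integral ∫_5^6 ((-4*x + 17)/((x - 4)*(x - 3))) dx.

Factor the denominator: x**2 - 7*x + 12 = (x - 3)(x - 4).
Partial fractions: (-4*x + 17)/((x - 4)*(x - 3)) = -5/(x - 3) + 1/(x - 4).
An antiderivative is F(x) = log(x - 4) - 5*log(x - 3).
Then F(6) - F(5) = (-5*log(3) + log(2)) - (-log(32)) = -5*log(3) + 6*log(2).

-5*log(3) + 6*log(2)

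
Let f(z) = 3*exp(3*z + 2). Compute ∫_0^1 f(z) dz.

Let u = 3*z + 2, so du = 3 dz. When z = 0, u = 2; when z = 1, u = 5.
The integral becomes ∫ exp(u) du from 2 to 5, with antiderivative exp(u).
Back in z: F(z) = exp(3*z + 2).
Then F(1) - F(0) = (exp(5)) - (exp(2)) = -exp(2) + exp(5).

-exp(2) + exp(5)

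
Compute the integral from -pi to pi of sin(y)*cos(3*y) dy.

0

Use the identity sin(y)cos(3*y) = [sin(4*y) + sin(-2*y)]/2.
An antiderivative is F(y) = cos(2*y)/4 - cos(4*y)/8.
Then F(pi) - F(-pi) = (1/8) - (1/8) = 0.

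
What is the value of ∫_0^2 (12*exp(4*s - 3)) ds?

Let u = 4*s - 3, so du = 4 ds. When s = 0, u = -3; when s = 2, u = 5.
The integral becomes 3·∫ exp(u) du from -3 to 5, with antiderivative 3*exp(u).
Back in s: F(s) = 3*exp(4*s - 3).
Then F(2) - F(0) = (3*exp(5)) - (3*exp(-3)) = -(3 - 3*exp(8))*exp(-3).

-(3 - 3*exp(8))*exp(-3)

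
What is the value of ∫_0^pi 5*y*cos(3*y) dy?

-10/9

Integrate by parts once (u = y, dv = 5*cos(3*y) dy).
An antiderivative is F(y) = 5*y*sin(3*y)/3 + 5*cos(3*y)/9.
Then F(pi) - F(0) = (-5/9) - (5/9) = -10/9.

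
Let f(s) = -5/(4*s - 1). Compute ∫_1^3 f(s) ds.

-5*log(11)/4 + 5*log(3)/4

An antiderivative is F(s) = -5*log(4*s - 1)/4.
Then F(3) - F(1) = (-5*log(11)/4) - (-5*log(3)/4) = -5*log(11)/4 + 5*log(3)/4.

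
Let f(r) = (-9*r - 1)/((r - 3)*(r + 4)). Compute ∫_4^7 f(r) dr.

-5*log(11) + 7*log(2)

Factor the denominator: r**2 + r - 12 = (r + 4)(r - 3).
Partial fractions: (-9*r - 1)/((r - 3)*(r + 4)) = -5/(r + 4) - 4/(r - 3).
An antiderivative is F(r) = -4*log(r - 3) - 5*log(r + 4).
Then F(7) - F(4) = (-5*log(11) - 8*log(2)) - (-15*log(2)) = -5*log(11) + 7*log(2).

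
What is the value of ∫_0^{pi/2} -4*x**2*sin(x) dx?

Integrate by parts twice (u = x^2, dv = -4*sin(x) dx).
An antiderivative is F(x) = 4*x**2*cos(x) - 8*x*sin(x) - 8*cos(x).
Then F(pi/2) - F(0) = (-4*pi) - (-8) = 8 - 4*pi.

8 - 4*pi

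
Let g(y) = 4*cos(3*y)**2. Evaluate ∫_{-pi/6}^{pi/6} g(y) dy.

Use the identity cos^2(3*y) = (1 + cos(6*y))/2.
An antiderivative is F(y) = 2*y + sin(6*y)/3.
Then F(pi/6) - F(-pi/6) = (pi/3) - (-pi/3) = 2*pi/3.

2*pi/3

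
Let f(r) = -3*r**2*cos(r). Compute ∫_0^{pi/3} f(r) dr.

Integrate by parts twice (u = r^2, dv = -3*cos(r) dr).
An antiderivative is F(r) = -3*r**2*sin(r) - 6*r*cos(r) + 6*sin(r).
Then F(pi/3) - F(0) = (-pi - sqrt(3)*pi**2/6 + 3*sqrt(3)) - (0) = -pi - sqrt(3)*pi**2/6 + 3*sqrt(3).

-pi - sqrt(3)*pi**2/6 + 3*sqrt(3)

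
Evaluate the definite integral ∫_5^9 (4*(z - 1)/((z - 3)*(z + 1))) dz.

Factor the denominator: z**2 - 2*z - 3 = (z + 1)(z - 3).
Partial fractions: 4*(z - 1)/((z - 3)*(z + 1)) = 2/(z + 1) + 2/(z - 3).
An antiderivative is F(z) = 2*log(z - 3) + 2*log(z + 1).
Then F(9) - F(5) = (2*log(3) + 4*log(2) + 2*log(5)) - (2*log(3) + 4*log(2)) = log(25).

log(25)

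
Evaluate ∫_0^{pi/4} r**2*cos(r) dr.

Integrate by parts twice (u = r^2, dv = cos(r) dr).
An antiderivative is F(r) = r**2*sin(r) + 2*r*cos(r) - 2*sin(r).
Then F(pi/4) - F(0) = (sqrt(2)*(-32 + pi**2 + 8*pi)/32) - (0) = sqrt(2)*(-32 + pi**2 + 8*pi)/32.

sqrt(2)*(-32 + pi**2 + 8*pi)/32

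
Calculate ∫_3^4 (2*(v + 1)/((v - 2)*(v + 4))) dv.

Factor the denominator: v**2 + 2*v - 8 = (v + 4)(v - 2).
Partial fractions: 2*(v + 1)/((v - 2)*(v + 4)) = 1/(v + 4) + 1/(v - 2).
An antiderivative is F(v) = log(v - 2) + log(v + 4).
Then F(4) - F(3) = (log(16)) - (log(7)) = log(16/7).

log(16/7)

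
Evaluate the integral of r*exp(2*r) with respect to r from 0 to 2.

Integrate by parts once (u = r, dv = exp(2*r) dr).
An antiderivative is F(r) = (2*r - 1)*exp(2*r)/4.
Then F(2) - F(0) = (3*exp(4)/4) - (-1/4) = 1/4 + 3*exp(4)/4.

1/4 + 3*exp(4)/4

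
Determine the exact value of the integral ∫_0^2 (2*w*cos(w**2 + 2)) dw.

Let u = w**2 + 2, so du = 2*w dw. When w = 0, u = 2; when w = 2, u = 6.
The integral becomes ∫ cos(u) du from 2 to 6, with antiderivative sin(u).
Back in w: F(w) = sin(w**2 + 2).
Then F(2) - F(0) = (sin(6)) - (sin(2)) = -sin(2) + sin(6).

-sin(2) + sin(6)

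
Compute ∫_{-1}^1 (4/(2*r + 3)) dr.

log(25)

An antiderivative is F(r) = 2*log(2*r + 3).
Then F(1) - F(-1) = (log(25)) - (0) = log(25).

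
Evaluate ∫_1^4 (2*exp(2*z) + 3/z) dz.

An antiderivative is F(z) = exp(2*z) + 3*log(z).
Then F(4) - F(1) = (log(64) + exp(8)) - (exp(2)) = -exp(2) + log(64) + exp(8).

-exp(2) + log(64) + exp(8)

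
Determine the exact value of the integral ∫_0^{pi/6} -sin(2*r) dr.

An antiderivative is F(r) = cos(2*r)/2.
Then F(pi/6) - F(0) = (1/4) - (1/2) = -1/4.

-1/4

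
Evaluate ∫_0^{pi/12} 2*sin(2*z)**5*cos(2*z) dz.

1/384

Let u = sin(2*z), so du = 2*cos(2*z) dz. When z = 0, u = 0; when z = pi/12, u = 1/2.
The integral becomes ∫ u**5 du from 0 to 1/2, with antiderivative u**6/6.
Back in z: F(z) = sin(2*z)**6/6.
Then F(pi/12) - F(0) = (1/384) - (0) = 1/384.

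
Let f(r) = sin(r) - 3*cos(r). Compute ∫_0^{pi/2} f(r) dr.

An antiderivative is F(r) = -3*sin(r) - cos(r).
Then F(pi/2) - F(0) = (-3) - (-1) = -2.

-2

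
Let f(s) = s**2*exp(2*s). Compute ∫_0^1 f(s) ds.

Integrate by parts twice (u = s^2, dv = exp(2*s) ds).
An antiderivative is F(s) = (2*s**2 - 2*s + 1)*exp(2*s)/4.
Then F(1) - F(0) = (exp(2)/4) - (1/4) = -1/4 + exp(2)/4.

-1/4 + exp(2)/4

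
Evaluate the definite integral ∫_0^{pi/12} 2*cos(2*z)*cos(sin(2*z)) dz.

sin(1/2)

Let u = sin(2*z), so du = 2*cos(2*z) dz. When z = 0, u = 0; when z = pi/12, u = 1/2.
The integral becomes ∫ cos(u) du from 0 to 1/2, with antiderivative sin(u).
Back in z: F(z) = sin(sin(2*z)).
Then F(pi/12) - F(0) = (sin(1/2)) - (0) = sin(1/2).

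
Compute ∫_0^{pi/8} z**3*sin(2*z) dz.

Integrate by parts 3 times (u = z^3, dv = sin(2*z) dz).
An antiderivative is F(z) = -z**3*cos(2*z)/2 + 3*z**2*sin(2*z)/4 + 3*z*cos(2*z)/4 - 3*sin(2*z)/8.
Then F(pi/8) - F(0) = (sqrt(2)*(-384 - pi**3 + 12*pi**2 + 96*pi)/2048) - (0) = sqrt(2)*(-384 - pi**3 + 12*pi**2 + 96*pi)/2048.

sqrt(2)*(-384 - pi**3 + 12*pi**2 + 96*pi)/2048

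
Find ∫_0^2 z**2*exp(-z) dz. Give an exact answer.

2 - 10*exp(-2)

Integrate by parts twice (u = z^2, dv = exp(-z) dz).
An antiderivative is F(z) = (-z**2 - 2*z - 2)*exp(-z).
Then F(2) - F(0) = (-10*exp(-2)) - (-2) = 2 - 10*exp(-2).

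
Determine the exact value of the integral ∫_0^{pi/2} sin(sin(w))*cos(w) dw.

1 - cos(1)

Let u = sin(w), so du = cos(w) dw. When w = 0, u = 0; when w = pi/2, u = 1.
The integral becomes ∫ sin(u) du from 0 to 1, with antiderivative -cos(u).
Back in w: F(w) = -cos(sin(w)).
Then F(pi/2) - F(0) = (-cos(1)) - (-1) = 1 - cos(1).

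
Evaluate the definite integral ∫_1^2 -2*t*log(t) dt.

3/2 - log(16)

Integrate by parts once (u = ln t, dv = -2*t dt).
An antiderivative is F(t) = -t**2*(2*log(t) - 1)/2.
Then F(2) - F(1) = (2 - log(16)) - (1/2) = 3/2 - log(16).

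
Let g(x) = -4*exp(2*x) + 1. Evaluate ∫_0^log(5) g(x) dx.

An antiderivative is F(x) = -2*exp(2*x) + x.
Then F(log(5)) - F(0) = (-50 + log(5)) - (-2) = -48 + log(5).

-48 + log(5)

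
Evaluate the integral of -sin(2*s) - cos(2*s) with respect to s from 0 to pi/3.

-3/4 - sqrt(3)/4

An antiderivative is F(s) = -sin(2*s)/2 + cos(2*s)/2.
Then F(pi/3) - F(0) = (-sqrt(3)/4 - 1/4) - (1/2) = -3/4 - sqrt(3)/4.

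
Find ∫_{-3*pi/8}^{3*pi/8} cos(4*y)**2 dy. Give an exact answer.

Use the identity cos^2(4*y) = (1 + cos(8*y))/2.
An antiderivative is F(y) = y/2 + sin(8*y)/16.
Then F(3*pi/8) - F(-3*pi/8) = (3*pi/16) - (-3*pi/16) = 3*pi/8.

3*pi/8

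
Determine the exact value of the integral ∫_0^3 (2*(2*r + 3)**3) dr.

Let u = 2*r + 3, so du = 2 dr. When r = 0, u = 3; when r = 3, u = 9.
The integral becomes ∫ u**3 du from 3 to 9, with antiderivative u**4/4.
Back in r: F(r) = (2*r + 3)**4/4.
Then F(3) - F(0) = (6561/4) - (81/4) = 1620.

1620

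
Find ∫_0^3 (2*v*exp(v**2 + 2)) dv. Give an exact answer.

Let u = v**2 + 2, so du = 2*v dv. When v = 0, u = 2; when v = 3, u = 11.
The integral becomes ∫ exp(u) du from 2 to 11, with antiderivative exp(u).
Back in v: F(v) = exp(v**2 + 2).
Then F(3) - F(0) = (exp(11)) - (exp(2)) = -exp(2) + exp(11).

-exp(2) + exp(11)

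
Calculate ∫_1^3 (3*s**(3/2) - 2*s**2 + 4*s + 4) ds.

82/15 + 54*sqrt(3)/5

By the power rule, an antiderivative is F(s) = 6*s**(5/2)/5 - 2*s**3/3 + 2*s**2 + 4*s.
Then F(3) - F(1) = (12 + 54*sqrt(3)/5) - (98/15) = 82/15 + 54*sqrt(3)/5.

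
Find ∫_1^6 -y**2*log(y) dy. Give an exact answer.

Integrate by parts once (u = ln y, dv = -y**2 dy).
An antiderivative is F(y) = -y**3*(3*log(y) - 1)/9.
Then F(6) - F(1) = (-72*log(3) - 72*log(2) + 24) - (1/9) = -72*log(3) - 72*log(2) + 215/9.

-72*log(3) - 72*log(2) + 215/9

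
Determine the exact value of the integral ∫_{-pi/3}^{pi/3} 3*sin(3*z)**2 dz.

Use the identity sin^2(3*z) = (1 - cos(6*z))/2.
An antiderivative is F(z) = 3*z/2 - sin(6*z)/4.
Then F(pi/3) - F(-pi/3) = (pi/2) - (-pi/2) = pi.

pi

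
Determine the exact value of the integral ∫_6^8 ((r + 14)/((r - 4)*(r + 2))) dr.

Factor the denominator: r**2 - 2*r - 8 = (r + 2)(r - 4).
Partial fractions: (r + 14)/((r - 4)*(r + 2)) = -2/(r + 2) + 3/(r - 4).
An antiderivative is F(r) = 3*log(r - 4) - 2*log(r + 2).
Then F(8) - F(6) = (log(16/25)) - (-log(8)) = -2*log(5) + 7*log(2).

-2*log(5) + 7*log(2)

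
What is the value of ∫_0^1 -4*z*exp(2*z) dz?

Integrate by parts once (u = z, dv = -4*exp(2*z) dz).
An antiderivative is F(z) = (-2*z + 1)*exp(2*z).
Then F(1) - F(0) = (-exp(2)) - (1) = -exp(2) - 1.

-exp(2) - 1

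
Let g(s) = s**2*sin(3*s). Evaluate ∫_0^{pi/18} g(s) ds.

Integrate by parts twice (u = s^2, dv = sin(3*s) ds).
An antiderivative is F(s) = -s**2*cos(3*s)/3 + 2*s*sin(3*s)/9 + 2*cos(3*s)/27.
Then F(pi/18) - F(0) = (-sqrt(3)*pi**2/1944 + pi/162 + sqrt(3)/27) - (2/27) = -2/27 - sqrt(3)*pi**2/1944 + pi/162 + sqrt(3)/27.

-2/27 - sqrt(3)*pi**2/1944 + pi/162 + sqrt(3)/27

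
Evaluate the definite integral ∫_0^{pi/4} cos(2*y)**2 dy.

pi/8

Use the identity cos^2(2*y) = (1 + cos(4*y))/2.
An antiderivative is F(y) = y/2 + sin(4*y)/8.
Then F(pi/4) - F(0) = (pi/8) - (0) = pi/8.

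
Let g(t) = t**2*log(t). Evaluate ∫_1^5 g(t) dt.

Integrate by parts once (u = ln t, dv = t**2 dt).
An antiderivative is F(t) = t**3*(3*log(t) - 1)/9.
Then F(5) - F(1) = (-125/9 + 125*log(5)/3) - (-1/9) = -124/9 + 125*log(5)/3.

-124/9 + 125*log(5)/3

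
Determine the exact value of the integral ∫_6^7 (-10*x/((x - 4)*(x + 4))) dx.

Factor the denominator: x**2 - 16 = (x + 4)(x - 4).
Partial fractions: -10*x/((x - 4)*(x + 4)) = -5/(x + 4) - 5/(x - 4).
An antiderivative is F(x) = -5*log(x - 4) - 5*log(x + 4).
Then F(7) - F(6) = (-5*log(11) - 5*log(3)) - (-5*log(5) - 10*log(2)) = -5*log(11) - 5*log(3) + 10*log(2) + 5*log(5).

-5*log(11) - 5*log(3) + 10*log(2) + 5*log(5)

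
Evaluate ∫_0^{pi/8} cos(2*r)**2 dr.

Use the identity cos^2(2*r) = (1 + cos(4*r))/2.
An antiderivative is F(r) = r/2 + sin(4*r)/8.
Then F(pi/8) - F(0) = (1/8 + pi/16) - (0) = 1/8 + pi/16.

1/8 + pi/16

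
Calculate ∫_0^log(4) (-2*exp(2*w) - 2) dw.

An antiderivative is F(w) = -exp(2*w) - 2*w.
Then F(log(4)) - F(0) = (-16 - 4*log(2)) - (-1) = -15 - log(16).

-15 - log(16)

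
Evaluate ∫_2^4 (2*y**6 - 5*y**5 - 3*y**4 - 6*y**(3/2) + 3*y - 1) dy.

By the power rule, an antiderivative is F(y) = 2*y**7/7 - 5*y**6/6 - 12*y**(5/2)/5 - 3*y**5/5 + 3*y**2/2 - y.
Then F(4) - F(2) = (62644/105) - (-3356/105 - 48*sqrt(2)/5) = 48*sqrt(2)/5 + 4400/7.

48*sqrt(2)/5 + 4400/7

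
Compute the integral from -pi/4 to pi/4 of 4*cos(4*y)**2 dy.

Use the identity cos^2(4*y) = (1 + cos(8*y))/2.
An antiderivative is F(y) = 2*y + sin(8*y)/4.
Then F(pi/4) - F(-pi/4) = (pi/2) - (-pi/2) = pi.

pi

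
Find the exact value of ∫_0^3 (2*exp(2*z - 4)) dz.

Let u = 2*z - 4, so du = 2 dz. When z = 0, u = -4; when z = 3, u = 2.
The integral becomes ∫ exp(u) du from -4 to 2, with antiderivative exp(u).
Back in z: F(z) = exp(2*z - 4).
Then F(3) - F(0) = (exp(2)) - (exp(-4)) = -(1 - exp(6))*exp(-4).

-(1 - exp(6))*exp(-4)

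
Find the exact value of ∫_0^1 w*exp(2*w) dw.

1/4 + exp(2)/4

Integrate by parts once (u = w, dv = exp(2*w) dw).
An antiderivative is F(w) = (2*w - 1)*exp(2*w)/4.
Then F(1) - F(0) = (exp(2)/4) - (-1/4) = 1/4 + exp(2)/4.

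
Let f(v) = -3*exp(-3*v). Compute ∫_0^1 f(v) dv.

-1 + exp(-3)

An antiderivative is F(v) = exp(-3*v).
Then F(1) - F(0) = (exp(-3)) - (1) = -1 + exp(-3).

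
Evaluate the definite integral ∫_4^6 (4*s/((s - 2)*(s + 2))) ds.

log(64/9)

Factor the denominator: s**2 - 4 = (s + 2)(s - 2).
Partial fractions: 4*s/((s - 2)*(s + 2)) = 2/(s + 2) + 2/(s - 2).
An antiderivative is F(s) = 2*log(s - 2) + 2*log(s + 2).
Then F(6) - F(4) = (10*log(2)) - (2*log(3) + 4*log(2)) = log(64/9).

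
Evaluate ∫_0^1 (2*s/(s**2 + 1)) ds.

log(2)

Let u = s**2 + 1, so du = 2*s ds. When s = 0, u = 1; when s = 1, u = 2.
The integral becomes ∫ 1/u du from 1 to 2, with antiderivative log(u).
Back in s: F(s) = log(s**2 + 1).
Then F(1) - F(0) = (log(2)) - (0) = log(2).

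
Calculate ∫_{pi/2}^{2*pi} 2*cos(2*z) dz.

An antiderivative is F(z) = sin(2*z).
Then F(2*pi) - F(pi/2) = (0) - (0) = 0.

0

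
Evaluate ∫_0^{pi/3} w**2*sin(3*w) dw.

-4/27 + pi**2/27

Integrate by parts twice (u = w^2, dv = sin(3*w) dw).
An antiderivative is F(w) = -w**2*cos(3*w)/3 + 2*w*sin(3*w)/9 + 2*cos(3*w)/27.
Then F(pi/3) - F(0) = (-2/27 + pi**2/27) - (2/27) = -4/27 + pi**2/27.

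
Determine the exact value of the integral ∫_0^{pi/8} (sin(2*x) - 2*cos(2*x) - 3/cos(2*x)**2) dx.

An antiderivative is F(x) = -sin(2*x) - cos(2*x)/2 - 3*tan(2*x)/2.
Then F(pi/8) - F(0) = (-3/2 - 3*sqrt(2)/4) - (-1/2) = -3*sqrt(2)/4 - 1.

-3*sqrt(2)/4 - 1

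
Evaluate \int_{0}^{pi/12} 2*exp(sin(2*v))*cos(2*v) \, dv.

-1 + exp(1/2)

Let u = sin(2*v), so du = 2*cos(2*v) dv. When v = 0, u = 0; when v = pi/12, u = 1/2.
The integral becomes ∫ exp(u) du from 0 to 1/2, with antiderivative exp(u).
Back in v: F(v) = exp(sin(2*v)).
Then F(pi/12) - F(0) = (exp(1/2)) - (1) = -1 + exp(1/2).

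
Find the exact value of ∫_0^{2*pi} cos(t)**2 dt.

pi

Use the identity cos^2(t) = (1 + cos(2*t))/2.
An antiderivative is F(t) = t/2 + sin(2*t)/4.
Then F(2*pi) - F(0) = (pi) - (0) = pi.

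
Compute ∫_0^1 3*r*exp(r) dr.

Integrate by parts once (u = r, dv = 3*exp(r) dr).
An antiderivative is F(r) = (3*r - 3)*exp(r).
Then F(1) - F(0) = (0) - (-3) = 3.

3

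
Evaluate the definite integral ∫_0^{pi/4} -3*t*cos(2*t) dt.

Integrate by parts once (u = t, dv = -3*cos(2*t) dt).
An antiderivative is F(t) = -3*t*sin(2*t)/2 - 3*cos(2*t)/4.
Then F(pi/4) - F(0) = (-3*pi/8) - (-3/4) = 3/4 - 3*pi/8.

3/4 - 3*pi/8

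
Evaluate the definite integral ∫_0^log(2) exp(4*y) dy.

Let u = exp(y), so du = exp(y) dy. When y = 0, u = 1; when y = log(2), u = 2.
The integral becomes ∫ u**3 du from 1 to 2, with antiderivative u**4/4.
Back in y: F(y) = exp(4*y)/4.
Then F(log(2)) - F(0) = (4) - (1/4) = 15/4.

15/4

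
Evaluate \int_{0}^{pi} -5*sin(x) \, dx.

-10

An antiderivative is F(x) = 5*cos(x).
Then F(pi) - F(0) = (-5) - (5) = -10.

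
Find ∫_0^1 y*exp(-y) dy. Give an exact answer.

Integrate by parts once (u = y, dv = exp(-y) dy).
An antiderivative is F(y) = (-y - 1)*exp(-y).
Then F(1) - F(0) = (-2*exp(-1)) - (-1) = 1 - 2*exp(-1).

1 - 2*exp(-1)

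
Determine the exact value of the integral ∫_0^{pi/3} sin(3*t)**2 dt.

pi/6

Use the identity sin^2(3*t) = (1 - cos(6*t))/2.
An antiderivative is F(t) = t/2 - sin(6*t)/12.
Then F(pi/3) - F(0) = (pi/6) - (0) = pi/6.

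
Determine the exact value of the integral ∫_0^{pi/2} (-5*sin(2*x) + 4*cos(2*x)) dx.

-5

An antiderivative is F(x) = 2*sin(2*x) + 5*cos(2*x)/2.
Then F(pi/2) - F(0) = (-5/2) - (5/2) = -5.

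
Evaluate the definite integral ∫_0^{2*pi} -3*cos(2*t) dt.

An antiderivative is F(t) = -3*sin(2*t)/2.
Then F(2*pi) - F(0) = (0) - (0) = 0.

0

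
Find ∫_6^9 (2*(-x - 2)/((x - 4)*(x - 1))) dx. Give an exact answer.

Factor the denominator: x**2 - 5*x + 4 = (x - 1)(x - 4).
Partial fractions: 2*(-x - 2)/((x - 4)*(x - 1)) = 2/(x - 1) - 4/(x - 4).
An antiderivative is F(x) = -4*log(x - 4) + 2*log(x - 1).
Then F(9) - F(6) = (-4*log(5) + 6*log(2)) - (log(25/16)) = -6*log(5) + 10*log(2).

-6*log(5) + 10*log(2)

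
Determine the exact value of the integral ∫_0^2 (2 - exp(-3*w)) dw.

exp(-6)/3 + 11/3

An antiderivative is F(w) = 2*w + exp(-3*w)/3.
Then F(2) - F(0) = (exp(-6)/3 + 4) - (1/3) = exp(-6)/3 + 11/3.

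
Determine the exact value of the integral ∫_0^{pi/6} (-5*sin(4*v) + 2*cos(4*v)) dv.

-15/8 + sqrt(3)/4

An antiderivative is F(v) = sin(4*v)/2 + 5*cos(4*v)/4.
Then F(pi/6) - F(0) = (-5/8 + sqrt(3)/4) - (5/4) = -15/8 + sqrt(3)/4.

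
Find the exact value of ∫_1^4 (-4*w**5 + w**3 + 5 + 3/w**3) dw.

-84795/32

By the power rule, an antiderivative is F(w) = -2*w**6/3 + w**4/4 + 5*w - 3/(2*w**2).
Then F(4) - F(1) = (-254089/96) - (37/12) = -84795/32.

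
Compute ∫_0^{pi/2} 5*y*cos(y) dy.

Integrate by parts once (u = y, dv = 5*cos(y) dy).
An antiderivative is F(y) = 5*y*sin(y) + 5*cos(y).
Then F(pi/2) - F(0) = (5*pi/2) - (5) = -5 + 5*pi/2.

-5 + 5*pi/2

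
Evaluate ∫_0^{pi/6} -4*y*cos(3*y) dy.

4/9 - 2*pi/9

Integrate by parts once (u = y, dv = -4*cos(3*y) dy).
An antiderivative is F(y) = -4*y*sin(3*y)/3 - 4*cos(3*y)/9.
Then F(pi/6) - F(0) = (-2*pi/9) - (-4/9) = 4/9 - 2*pi/9.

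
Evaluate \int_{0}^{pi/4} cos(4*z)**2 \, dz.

Use the identity cos^2(4*z) = (1 + cos(8*z))/2.
An antiderivative is F(z) = z/2 + sin(8*z)/16.
Then F(pi/4) - F(0) = (pi/8) - (0) = pi/8.

pi/8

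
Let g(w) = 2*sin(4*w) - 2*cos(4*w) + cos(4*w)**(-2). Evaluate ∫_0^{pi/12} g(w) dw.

1/4

An antiderivative is F(w) = -sin(4*w)/2 - cos(4*w)/2 + tan(4*w)/4.
Then F(pi/12) - F(0) = (-1/4) - (-1/2) = 1/4.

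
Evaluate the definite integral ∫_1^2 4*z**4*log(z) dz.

Integrate by parts once (u = ln z, dv = 4*z**4 dz).
An antiderivative is F(z) = 4*z**5*(5*log(z) - 1)/25.
Then F(2) - F(1) = (-128/25 + 128*log(2)/5) - (-4/25) = -124/25 + 128*log(2)/5.

-124/25 + 128*log(2)/5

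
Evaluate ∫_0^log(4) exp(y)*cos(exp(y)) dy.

-sin(1) + sin(4)

Let u = exp(y), so du = exp(y) dy. When y = 0, u = 1; when y = log(4), u = 4.
The integral becomes ∫ cos(u) du from 1 to 4, with antiderivative sin(u).
Back in y: F(y) = sin(exp(y)).
Then F(log(4)) - F(0) = (sin(4)) - (sin(1)) = -sin(1) + sin(4).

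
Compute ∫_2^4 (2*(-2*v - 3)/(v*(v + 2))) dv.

-log(12)

Factor the denominator: v**2 + 2*v = (v + 2)v.
Partial fractions: 2*(-2*v - 3)/(v*(v + 2)) = -1/(v + 2) - 3/v.
An antiderivative is F(v) = -3*log(v) - log(v + 2).
Then F(4) - F(2) = (-7*log(2) - log(3)) - (-log(32)) = -log(12).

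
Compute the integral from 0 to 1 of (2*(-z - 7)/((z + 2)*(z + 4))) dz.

Factor the denominator: z**2 + 6*z + 8 = (z + 4)(z + 2).
Partial fractions: 2*(-z - 7)/((z + 2)*(z + 4)) = 3/(z + 4) - 5/(z + 2).
An antiderivative is F(z) = -5*log(z + 2) + 3*log(z + 4).
Then F(1) - F(0) = (-5*log(3) + 3*log(5)) - (log(2)) = -5*log(3) - log(2) + 3*log(5).

-5*log(3) - log(2) + 3*log(5)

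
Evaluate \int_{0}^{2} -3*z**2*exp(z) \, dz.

6 - 6*exp(2)

Integrate by parts twice (u = z^2, dv = -3*exp(z) dz).
An antiderivative is F(z) = (-3*z**2 + 6*z - 6)*exp(z).
Then F(2) - F(0) = (-6*exp(2)) - (-6) = 6 - 6*exp(2).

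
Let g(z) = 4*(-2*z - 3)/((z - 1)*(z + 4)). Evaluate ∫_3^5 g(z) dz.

-8*log(3) - 4*log(2) + 4*log(7)

Factor the denominator: z**2 + 3*z - 4 = (z + 4)(z - 1).
Partial fractions: 4*(-2*z - 3)/((z - 1)*(z + 4)) = -4/(z + 4) - 4/(z - 1).
An antiderivative is F(z) = -4*log(z - 1) - 4*log(z + 4).
Then F(5) - F(3) = (-8*log(3) - 8*log(2)) - (-4*log(7) - 4*log(2)) = -8*log(3) - 4*log(2) + 4*log(7).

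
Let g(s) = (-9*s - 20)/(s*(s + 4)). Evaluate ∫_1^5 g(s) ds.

Factor the denominator: s**2 + 4*s = (s + 4)s.
Partial fractions: (-9*s - 20)/(s*(s + 4)) = -4/(s + 4) - 5/s.
An antiderivative is F(s) = -5*log(s) - 4*log(s + 4).
Then F(5) - F(1) = (-8*log(3) - 5*log(5)) - (-4*log(5)) = -8*log(3) - log(5).

-8*log(3) - log(5)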